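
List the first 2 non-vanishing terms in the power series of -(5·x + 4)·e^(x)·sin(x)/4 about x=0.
-9·x^2/4 - x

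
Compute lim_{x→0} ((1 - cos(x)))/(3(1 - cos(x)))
Both numerator and denominator → 0 as x → 0; this is a 0/0 indeterminate form.
Expand each to leading order near x = 0: numerator ~ x^2/2, denominator ~ 3·x^2/2.
The limit of the ratio is 1/3.

Final answer: 1/3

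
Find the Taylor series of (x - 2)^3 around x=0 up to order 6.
x^3 - 6·x^2 + 12·x - 8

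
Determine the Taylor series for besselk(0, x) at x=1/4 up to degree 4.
besselk(0, 1/4) - besselk(1, 1/4)·(x - 1/4) + (besselk(0, 1/4)/4 + besselk(2, 1/4)/4)·(x - 1/4)^2 + (-besselk(3, 1/4)/24 - besselk(1, 1/4)/8)·(x - 1/4)^3 + (besselk(0, 1/4)/64 + besselk(2, 1/4)/48 + besselk(4, 1/4)/192)·(x - 1/4)^4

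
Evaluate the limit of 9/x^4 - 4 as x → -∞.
Evaluate the dominant behaviour as x → -∞; each term tends to a finite value or vanishes.
Limit = -4.

Final answer: -4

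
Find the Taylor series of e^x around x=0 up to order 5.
x^5/120 + x^4/24 + x^3/6 + x^2/2 + x + 1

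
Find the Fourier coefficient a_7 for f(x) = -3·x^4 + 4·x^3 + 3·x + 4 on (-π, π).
a_7 = (1/π) ∫_{-π}^{π} f(x)·cos(7x) dx.
Evaluate the integral (use parity and integration by parts as needed): a_7 = -144/2401 + 24·π^2/49.

Final answer: -144/2401 + 24·π^2/49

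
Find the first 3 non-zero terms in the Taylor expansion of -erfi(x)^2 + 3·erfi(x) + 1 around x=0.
-4·x^2/π + 6·x/√(π) + 1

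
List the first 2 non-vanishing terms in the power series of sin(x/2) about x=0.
-x^3/48 + x/2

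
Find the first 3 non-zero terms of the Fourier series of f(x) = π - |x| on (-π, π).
4·cos(x)/π + 4·cos(3·x)/(9·π) + π/2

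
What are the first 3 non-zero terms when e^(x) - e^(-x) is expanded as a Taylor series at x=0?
x^5/60 + x^3/3 + 2·x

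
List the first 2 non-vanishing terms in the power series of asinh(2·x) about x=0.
-4·x^3/3 + 2·x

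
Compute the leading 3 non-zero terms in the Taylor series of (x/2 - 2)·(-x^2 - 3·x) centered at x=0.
-x^3/2 + x^2/2 + 6·x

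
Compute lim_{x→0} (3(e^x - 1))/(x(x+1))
Both numerator and denominator → 0 as x → 0; this is a 0/0 indeterminate form.
Expand each to leading order near x = 0: numerator ~ 3·x, denominator ~ x.
The limit of the ratio is 3.

Final answer: 3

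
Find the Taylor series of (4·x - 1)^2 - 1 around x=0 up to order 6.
16·x^2 - 8·x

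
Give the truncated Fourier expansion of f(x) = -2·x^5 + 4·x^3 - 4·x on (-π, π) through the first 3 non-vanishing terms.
(-536 - 4·π^4 + 88·π^2)·sin(x) + (-14·π^2 + 25 + 2·π^4)·sin(2·x) + (-4·π^4/3 - 520/81 + 152·π^2/27)·sin(3·x)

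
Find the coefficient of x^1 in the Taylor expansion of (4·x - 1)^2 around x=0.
Expand to order 1: (4·x - 1)^2 = 1 - 8·x + O(x^2).
The coefficient of x^1 is -8.

Final answer: -8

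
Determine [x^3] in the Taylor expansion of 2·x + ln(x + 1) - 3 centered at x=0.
Expand to order 3: 2·x + ln(x + 1) - 3 = x^3/3 - x^2/2 + 3·x - 3 + O(x^4).
The coefficient of x^3 is 1/3.

Final answer: 1/3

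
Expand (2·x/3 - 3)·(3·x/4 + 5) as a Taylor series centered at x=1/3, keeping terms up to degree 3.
-175/12 + 17·(x - 1/3)/12 + (x - 1/3)^2/2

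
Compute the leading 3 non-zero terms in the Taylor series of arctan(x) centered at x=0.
x^5/5 - x^3/3 + x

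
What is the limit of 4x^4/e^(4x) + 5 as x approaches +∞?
The quotient is an ∞/∞ indeterminate form as x → +∞.
The exponential denominator e^(4x) dominates the polynomial numerator (e^x ≫ x^4 as x → ∞), so the quotient → 0.
Adding the constant: 0 + 5 = 5. Limit = 5.

Final answer: 5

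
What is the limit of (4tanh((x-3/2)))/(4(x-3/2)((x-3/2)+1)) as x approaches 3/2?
Both numerator and denominator → 0 as x → 3/2; this is a 0/0 indeterminate form.
Expand each to leading order near x = 3/2: numerator ~ 4·(x - 3/2), denominator ~ 4·(x - 3/2).
The limit of the ratio is 1.

Final answer: 1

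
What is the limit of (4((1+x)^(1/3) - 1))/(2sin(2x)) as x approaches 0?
Both numerator and denominator → 0 as x → 0; this is a 0/0 indeterminate form.
Expand each to leading order near x = 0: numerator ~ 4·x/3, denominator ~ 4·x.
The limit of the ratio is 1/3.

Final answer: 1/3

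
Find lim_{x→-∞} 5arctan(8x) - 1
Evaluate the dominant behaviour as x → -∞; each term tends to a finite value or vanishes.
Limit = -5·π/2 - 1.

Final answer: -5·π/2 - 1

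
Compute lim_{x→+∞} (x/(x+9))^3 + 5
As x → +∞: x/(x+9) = 1/(1 + 9/x) → 1, and the 3rd power of a limit-1 base also → 1; with the additive constant, 1 + 5 = 6.
Limit = 6.

Final answer: 6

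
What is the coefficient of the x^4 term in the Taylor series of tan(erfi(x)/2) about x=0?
Expand to order 4: tan(erfi(x)/2) = x^3·(1/(3·π^(3/2)) + 1/(3·√(π))) + x/√(π) + O(x^5).
The coefficient of x^4 is 0.

Final answer: 0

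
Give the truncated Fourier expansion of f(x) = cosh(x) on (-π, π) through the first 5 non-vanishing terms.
-cos(x)·sinh(π)/π + 2·cos(2·x)·sinh(π)/(5·π) - cos(3·x)·sinh(π)/(5·π) + 2·cos(4·x)·sinh(π)/(17·π) + sinh(π)/π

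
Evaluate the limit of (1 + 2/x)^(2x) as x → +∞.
As x → +∞: write (1 + 2/x)^(2x) = ((1 + 2/x)^x)^2 → (e^2)^2 = e^4.
Limit = e^(4).

Final answer: e^(4)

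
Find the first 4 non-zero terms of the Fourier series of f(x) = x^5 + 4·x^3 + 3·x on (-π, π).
(-32·π^2 + 2·π^4 + 198)·sin(x) + (-π^4 - 9/2 + π^2)·sin(2·x) + (98/81 + 32·π^2/27 + 2·π^4/3)·sin(3·x) + (-π^4/2 - 11·π^2/8 - 63/64)·sin(4·x)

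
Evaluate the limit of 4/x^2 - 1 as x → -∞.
Evaluate the dominant behaviour as x → -∞; each term tends to a finite value or vanishes.
Limit = -1.

Final answer: -1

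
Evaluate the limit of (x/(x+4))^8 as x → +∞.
As x → +∞: x/(x+4) = 1/(1 + 4/x) → 1, and the 8th power of a limit-1 base also → 1.
Limit = 1.

Final answer: 1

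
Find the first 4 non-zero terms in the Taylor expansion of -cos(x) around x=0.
x^6/720 - x^4/24 + x^2/2 - 1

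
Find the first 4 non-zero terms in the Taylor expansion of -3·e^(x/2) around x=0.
-x^3/16 - 3·x^2/8 - 3·x/2 - 3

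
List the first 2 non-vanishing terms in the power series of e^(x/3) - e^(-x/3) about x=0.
x^3/81 + 2·x/3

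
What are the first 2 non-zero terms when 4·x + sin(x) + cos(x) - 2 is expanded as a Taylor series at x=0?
5·x - 1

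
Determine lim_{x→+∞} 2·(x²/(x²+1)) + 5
Evaluate the dominant behaviour as x → +∞; each term tends to a finite value or vanishes.
Limit = 7.

Final answer: 7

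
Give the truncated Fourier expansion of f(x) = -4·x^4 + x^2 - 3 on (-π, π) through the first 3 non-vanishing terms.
(-196 + 32·π^2)·cos(x) + (13 - 8·π^2)·cos(2·x) - 4·π^4/5 - 3 + π^2/3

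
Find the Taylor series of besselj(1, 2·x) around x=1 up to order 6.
besselj(1, 2) + (-besselj(2, 2) + besselj(0, 2))·(x - 1) + (-3·besselj(1, 2)/2 + besselj(3, 2)/2)·(x - 1)^2 + (-besselj(0, 2)/2 - besselj(4, 2)/6 + 2·besselj(2, 2)/3)·(x - 1)^3 + (-5·besselj(3, 2)/24 + besselj(5, 2)/24 + 5·besselj(1, 2)/12)·(x - 1)^4 + (-besselj(2, 2)/8 - besselj(6, 2)/120 + besselj(4, 2)/20 + besselj(0, 2)/12)·(x - 1)^5 + (-7·besselj(1, 2)/144 - 7·besselj(5, 2)/720 + besselj(7, 2)/720 + 7·besselj(3, 2)/240)·(x - 1)^6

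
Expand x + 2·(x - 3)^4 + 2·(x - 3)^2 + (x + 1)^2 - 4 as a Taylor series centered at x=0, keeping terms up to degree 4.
2·x^4 - 24·x^3 + 111·x^2 - 225·x + 177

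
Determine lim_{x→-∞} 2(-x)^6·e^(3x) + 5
The product is a 0·∞ indeterminate form at x → -∞.
Rewrite the product as 2(-x)^6 / e^(-3x) (an ∞/∞ form) and apply L'Hôpital, or use the standard hierarchy e^(3|x|) ≫ |(-x)^6| as x → -∞.
The indeterminate product → 0, so the limit = 5.

Final answer: 5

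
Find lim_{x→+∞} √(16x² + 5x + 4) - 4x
As x → +∞: multiply by the conjugate to get (5x+4)/(√(16x²+5x+4)+4x); the denominator ~ 8x, so the limit is 5/8.
Limit = 5/8.

Final answer: 5/8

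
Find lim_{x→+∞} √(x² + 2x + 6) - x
This is an ∞ − ∞ indeterminate form.
Multiply and divide by the conjugate √(x²+2x + 6) + x; the x² terms cancel, leaving (2x + 6)/(√(x²+2x + 6)+x) → 2/2 = 1.
Limit = 1.

Final answer: 1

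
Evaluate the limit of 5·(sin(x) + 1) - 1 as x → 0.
Direct substitution at x = 0 gives 4.

Final answer: 4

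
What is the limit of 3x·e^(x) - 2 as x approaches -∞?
The product is a 0·∞ indeterminate form at x → -∞.
Rewrite the product as 3x / e^(-x) (an ∞/∞ form) and apply L'Hôpital, or use the standard hierarchy e^(|x|) ≫ |x| as x → -∞.
The indeterminate product → 0, so the limit = -2.

Final answer: -2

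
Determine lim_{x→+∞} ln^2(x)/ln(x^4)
This is an ∞/∞ indeterminate form as x → +∞.
Write ln(x^4) = 4·ln(x), reducing the quotient to ln(x)/4 → ∞.
Limit = ∞.

Final answer: ∞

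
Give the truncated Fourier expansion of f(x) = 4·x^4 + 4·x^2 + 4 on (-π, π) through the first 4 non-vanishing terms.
(176 - 32·π^2)·cos(x) + (-8 + 8·π^2)·cos(2·x) + (16/27 - 32·π^2/9)·cos(3·x) + 4 + 4·π^2/3 + 4·π^4/5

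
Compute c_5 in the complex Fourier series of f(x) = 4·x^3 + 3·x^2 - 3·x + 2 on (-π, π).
Compute the real Fourier coefficients first: a_5 = -12/25, b_5 = -198/125 + 8·π^2/5.
Then c_5 = (a_5 − i·b_5)/2 = -6/25 - 4·i·π^2/5 + 99·i/125.

Final answer: -6/25 - 4·i·π^2/5 + 99·i/125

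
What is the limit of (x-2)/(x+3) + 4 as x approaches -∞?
Evaluate the dominant behaviour as x → -∞; each term tends to a finite value or vanishes.
Limit = 5.

Final answer: 5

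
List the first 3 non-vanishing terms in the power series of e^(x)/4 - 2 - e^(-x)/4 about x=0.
x^3/12 + x/2 - 2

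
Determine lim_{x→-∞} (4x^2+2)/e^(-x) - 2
The quotient is an ∞/∞ indeterminate form as x → -∞.
Compare growth rates of the dominant terms (exponentials ≫ polynomials ≫ logarithms), or apply L'Hôpital's rule; the quotient → 0.
Adding the constant: 0 - 2 = -2. Limit = -2.

Final answer: -2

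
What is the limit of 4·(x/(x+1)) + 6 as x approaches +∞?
Evaluate the dominant behaviour as x → +∞; each term tends to a finite value or vanishes.
Limit = 10.

Final answer: 10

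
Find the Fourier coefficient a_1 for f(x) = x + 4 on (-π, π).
a_1 = (1/π) ∫_{-π}^{π} f(x)·cos(1x) dx.
Evaluate the integral (use parity and integration by parts as needed): a_1 = 0.

Final answer: 0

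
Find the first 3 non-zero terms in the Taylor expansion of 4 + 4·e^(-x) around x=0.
2·x^2 - 4·x + 8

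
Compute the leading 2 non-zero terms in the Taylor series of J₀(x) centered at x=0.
1 - x^2/4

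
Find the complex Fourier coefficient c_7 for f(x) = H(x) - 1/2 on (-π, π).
Compute the real Fourier coefficients first: a_7 = 0, b_7 = 2/(7·π).
Then c_7 = (a_7 − i·b_7)/2 = -i/(7·π).

Final answer: -i/(7·π)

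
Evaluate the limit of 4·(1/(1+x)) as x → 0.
Direct substitution at x = 0 gives 4.

Final answer: 4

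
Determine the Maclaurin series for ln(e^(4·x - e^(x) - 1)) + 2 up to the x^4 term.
-x^4/24 - x^3/6 - x^2/2 + 3·x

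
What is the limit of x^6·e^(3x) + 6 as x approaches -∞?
The product is a 0·∞ indeterminate form at x → -∞.
Rewrite the product as x^6 / e^(-3x) (an ∞/∞ form) and apply L'Hôpital, or use the standard hierarchy e^(3|x|) ≫ |x^6| as x → -∞.
The indeterminate product → 0, so the limit = 6.

Final answer: 6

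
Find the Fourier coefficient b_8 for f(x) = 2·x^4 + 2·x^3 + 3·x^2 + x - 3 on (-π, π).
b_8 = (1/π) ∫_{-π}^{π} f(x)·sin(8x) dx.
Evaluate the integral (use parity and integration by parts as needed): b_8 = -π^2/2 - 13/64.

Final answer: -π^2/2 - 13/64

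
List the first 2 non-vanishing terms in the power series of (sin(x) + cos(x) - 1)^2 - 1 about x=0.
x^2 - 1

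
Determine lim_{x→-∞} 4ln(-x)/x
This is an ∞/∞ indeterminate form as x → -∞.
Compare growth rates of the dominant terms (exponentials ≫ polynomials ≫ logarithms), or apply L'Hôpital's rule; the quotient → 0.
Limit = 0.

Final answer: 0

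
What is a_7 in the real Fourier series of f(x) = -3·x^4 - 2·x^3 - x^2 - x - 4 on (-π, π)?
a_7 = (1/π) ∫_{-π}^{π} f(x)·cos(7x) dx.
Evaluate the integral (use parity and integration by parts as needed): a_7 = 52/2401 + 24·π^2/49.

Final answer: 52/2401 + 24·π^2/49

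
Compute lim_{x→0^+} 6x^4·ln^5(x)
This is a 0·∞ indeterminate form at x → 0⁺.
Rewrite the product as 6·ln^5(x) / x^(-4) and apply L'Hôpital, or use the standard hierarchy x^(-4) ≫ |ln x|^5 as x → 0⁺.
The indeterminate product → 0, so the limit = 0.

Final answer: 0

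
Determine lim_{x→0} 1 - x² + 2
Direct substitution at x = 0 gives 3.

Final answer: 3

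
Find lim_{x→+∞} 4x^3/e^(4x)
This is an ∞/∞ indeterminate form as x → +∞.
The exponential denominator e^(4x) dominates the polynomial numerator (e^x ≫ x^3 as x → ∞), so the quotient → 0.
Limit = 0.

Final answer: 0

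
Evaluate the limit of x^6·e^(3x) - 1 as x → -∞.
The product is a 0·∞ indeterminate form at x → -∞.
Rewrite the product as x^6 / e^(-3x) (an ∞/∞ form) and apply L'Hôpital, or use the standard hierarchy e^(3|x|) ≫ |x^6| as x → -∞.
The indeterminate product → 0, so the limit = -1.

Final answer: -1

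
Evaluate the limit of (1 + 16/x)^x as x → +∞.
As x → +∞: this is the defining limit (1 + 16/x)^x → e^16.
Limit = e^(16).

Final answer: e^(16)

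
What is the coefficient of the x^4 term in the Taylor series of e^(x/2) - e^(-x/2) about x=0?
Expand to order 4: e^(x/2) - e^(-x/2) = x^3/24 + x + O(x^5).
The coefficient of x^4 is 0.

Final answer: 0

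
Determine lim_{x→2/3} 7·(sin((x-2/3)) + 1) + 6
Direct substitution at x = 2/3 gives 13.

Final answer: 13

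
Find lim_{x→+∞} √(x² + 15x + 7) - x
This is an ∞ − ∞ indeterminate form.
Multiply and divide by the conjugate √(x²+15x + 7) + x; the x² terms cancel, leaving (15x + 7)/(√(x²+15x + 7)+x) → 15/2.
Limit = 15/2.

Final answer: 15/2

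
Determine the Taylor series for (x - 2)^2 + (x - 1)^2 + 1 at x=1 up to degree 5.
2 - 2·(x - 1) + 2·(x - 1)^2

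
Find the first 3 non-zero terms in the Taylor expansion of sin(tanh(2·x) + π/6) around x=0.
-x^2 + √(3)·x + 1/2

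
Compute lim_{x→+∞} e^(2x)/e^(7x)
This is an ∞/∞ indeterminate form as x → +∞.
Rewrite e^(2x)/e^(7x) = e^((2−7)x) = e^(-5x); the exponent coefficient is -5 < 0 so e^(-5x) → 0.
Limit = 0.

Final answer: 0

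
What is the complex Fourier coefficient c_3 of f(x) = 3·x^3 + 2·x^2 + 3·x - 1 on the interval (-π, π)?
Compute the real Fourier coefficients first: a_3 = -8/9, b_3 = 2/3 + 2·π^2.
Then c_3 = (a_3 − i·b_3)/2 = -4/9 - i·π^2 - i/3.

Final answer: -4/9 - i·π^2 - i/3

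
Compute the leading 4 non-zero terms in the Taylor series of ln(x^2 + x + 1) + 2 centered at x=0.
-2·x^3/3 + x^2/2 + x + 2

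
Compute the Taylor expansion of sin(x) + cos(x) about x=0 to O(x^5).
x^4/24 - x^3/6 - x^2/2 + x + 1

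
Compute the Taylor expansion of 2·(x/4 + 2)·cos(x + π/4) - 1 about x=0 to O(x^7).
-7·√(2)·x^6/1440 - √(2)·x^5/160 + √(2)·x^4/8 + 5·√(2)·x^3/24 - 5·√(2)·x^2/4 - 7·√(2)·x/4 - 1 + 2·√(2)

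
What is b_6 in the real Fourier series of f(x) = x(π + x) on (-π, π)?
b_6 = (1/π) ∫_{-π}^{π} f(x)·sin(6x) dx.
Evaluate the integral (use parity and integration by parts as needed): b_6 = -π/3.

Final answer: -π/3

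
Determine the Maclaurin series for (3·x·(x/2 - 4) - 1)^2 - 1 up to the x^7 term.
9·x^4/4 - 36·x^3 + 141·x^2 + 24·x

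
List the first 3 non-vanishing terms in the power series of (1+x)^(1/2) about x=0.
-x^2/8 + x/2 + 1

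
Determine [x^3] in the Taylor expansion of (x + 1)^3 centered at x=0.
Expand to order 3: (x + 1)^3 = x^3 + 3·x^2 + 3·x + 1 + O(x^4).
The coefficient of x^3 is 1.

Final answer: 1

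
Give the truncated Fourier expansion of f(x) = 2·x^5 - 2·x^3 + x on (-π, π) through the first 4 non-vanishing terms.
(-84·π^2 + 4·π^4 + 506)·sin(x) + (-2·π^4 - 19 + 12·π^2)·sin(2·x) + (-116·π^2/27 + 286/81 + 4·π^4/3)·sin(3·x) + (-π^4 - 43/32 + 9·π^2/4)·sin(4·x)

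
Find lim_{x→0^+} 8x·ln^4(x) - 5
The product is a 0·∞ indeterminate form at x → 0⁺.
Rewrite the product as 8·ln^4(x) / x^(-1) and apply L'Hôpital, or use the standard hierarchy x^(-1) ≫ |ln x|^4 as x → 0⁺.
The indeterminate product → 0, so the limit = -5.

Final answer: -5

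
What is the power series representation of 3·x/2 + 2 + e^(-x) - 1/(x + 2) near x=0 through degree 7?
299·x^7/80640 - 37·x^6/5760 + 7·x^5/960 + x^4/96 - 5·x^3/48 + 3·x^2/8 + 3·x/4 + 5/2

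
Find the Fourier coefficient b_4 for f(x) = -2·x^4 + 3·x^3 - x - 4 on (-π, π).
b_4 = (1/π) ∫_{-π}^{π} f(x)·sin(4x) dx.
Evaluate the integral (use parity and integration by parts as needed): b_4 = 17/16 - 3·π^2/2.

Final answer: 17/16 - 3·π^2/2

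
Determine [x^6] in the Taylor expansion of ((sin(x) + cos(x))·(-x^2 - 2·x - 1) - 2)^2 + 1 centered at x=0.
Expand to order 6: ((sin(x) + cos(x))·(-x^2 - 2·x - 1) - 2)^2 + 1 = -727·x^6/180 - 181·x^5/30 + x^4/2 + 14·x^3 + 24·x^2 + 18·x + 10 + O(x^7).
The coefficient of x^6 is -727/180.

Final answer: -727/180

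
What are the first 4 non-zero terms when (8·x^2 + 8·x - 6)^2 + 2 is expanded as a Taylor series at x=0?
128·x^3 - 32·x^2 - 96·x + 38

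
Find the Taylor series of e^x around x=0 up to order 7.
x^7/5040 + x^6/720 + x^5/120 + x^4/24 + x^3/6 + x^2/2 + x + 1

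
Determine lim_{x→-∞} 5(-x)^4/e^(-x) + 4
The quotient is an ∞/∞ indeterminate form as x → -∞.
Compare growth rates of the dominant terms (exponentials ≫ polynomials ≫ logarithms), or apply L'Hôpital's rule; the quotient → 0.
Adding the constant: 0 + 4 = 4. Limit = 4.

Final answer: 4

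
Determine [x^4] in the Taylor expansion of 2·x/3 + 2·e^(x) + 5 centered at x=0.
Expand to order 4: 2·x/3 + 2·e^(x) + 5 = x^4/12 + x^3/3 + x^2 + 8·x/3 + 7 + O(x^5).
The coefficient of x^4 is 1/12.

Final answer: 1/12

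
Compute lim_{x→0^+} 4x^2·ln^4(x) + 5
The product is a 0·∞ indeterminate form at x → 0⁺.
Rewrite the product as 4·ln^4(x) / x^(-2) and apply L'Hôpital, or use the standard hierarchy x^(-2) ≫ |ln x|^4 as x → 0⁺.
The indeterminate product → 0, so the limit = 5.

Final answer: 5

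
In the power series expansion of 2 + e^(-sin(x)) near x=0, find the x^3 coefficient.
Expand to order 3: 2 + e^(-sin(x)) = x^2/2 - x + 3 + O(x^4).
The coefficient of x^3 is 0.

Final answer: 0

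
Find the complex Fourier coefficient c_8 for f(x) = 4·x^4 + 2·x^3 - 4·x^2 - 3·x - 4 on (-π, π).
Compute the real Fourier coefficients first: a_8 = -19/64 + π^2/2, b_8 = 51/64 - π^2/2.
Then c_8 = (a_8 − i·b_8)/2 = -19/128 + π^2/4 - 51·i/128 + i·π^2/4.

Final answer: -19/128 + π^2/4 - 51·i/128 + i·π^2/4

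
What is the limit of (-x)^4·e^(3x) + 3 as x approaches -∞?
The product is a 0·∞ indeterminate form at x → -∞.
Rewrite the product as (-x)^4 / e^(-3x) (an ∞/∞ form) and apply L'Hôpital, or use the standard hierarchy e^(3|x|) ≫ |(-x)^4| as x → -∞.
The indeterminate product → 0, so the limit = 3.

Final answer: 3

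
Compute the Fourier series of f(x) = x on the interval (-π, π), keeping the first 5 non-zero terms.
2·sin(x) - sin(2·x) + 2·sin(3·x)/3 - sin(4·x)/2 + 2·sin(5·x)/5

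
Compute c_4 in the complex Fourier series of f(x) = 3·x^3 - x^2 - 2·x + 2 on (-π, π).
Compute the real Fourier coefficients first: a_4 = -1/4, b_4 = 25/16 - 3·π^2/2.
Then c_4 = (a_4 − i·b_4)/2 = -1/8 - 25·i/32 + 3·i·π^2/4.

Final answer: -1/8 - 25·i/32 + 3·i·π^2/4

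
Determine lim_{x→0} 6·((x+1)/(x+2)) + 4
Direct substitution at x = 0 gives 7.

Final answer: 7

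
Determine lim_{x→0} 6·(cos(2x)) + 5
Direct substitution at x = 0 gives 11.

Final answer: 11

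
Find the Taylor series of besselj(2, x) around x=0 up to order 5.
-x^4/96 + x^2/8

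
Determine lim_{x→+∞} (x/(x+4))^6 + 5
As x → +∞: x/(x+4) = 1/(1 + 4/x) → 1, and the 6th power of a limit-1 base also → 1; with the additive constant, 1 + 5 = 6.
Limit = 6.

Final answer: 6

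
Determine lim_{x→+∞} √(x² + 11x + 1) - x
This is an ∞ − ∞ indeterminate form.
Multiply and divide by the conjugate √(x²+11x + 1) + x; the x² terms cancel, leaving (11x + 1)/(√(x²+11x + 1)+x) → 11/2.
Limit = 11/2.

Final answer: 11/2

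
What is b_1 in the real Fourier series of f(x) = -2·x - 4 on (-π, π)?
b_1 = (1/π) ∫_{-π}^{π} f(x)·sin(1x) dx.
Evaluate the integral (use parity and integration by parts as needed): b_1 = -4.

Final answer: -4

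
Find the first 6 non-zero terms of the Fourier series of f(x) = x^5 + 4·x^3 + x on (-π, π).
(-32·π^2 + 194 + 2·π^4)·sin(x) + (-π^4 - 5/2 + π^2)·sin(2·x) + (-10/81 + 32·π^2/27 + 2·π^4/3)·sin(3·x) + (-π^4/2 - 11·π^2/8 + 1/64)·sin(4·x) + (58/625 + 32·π^2/25 + 2·π^4/5)·sin(5·x) + (-π^4/3 - 31·π^2/27 - 23/162)·sin(6·x)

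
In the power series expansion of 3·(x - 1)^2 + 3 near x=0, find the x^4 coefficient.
Expand to order 4: 3·(x - 1)^2 + 3 = 3·x^2 - 6·x + 6 + O(x^5).
The coefficient of x^4 is 0.

Final answer: 0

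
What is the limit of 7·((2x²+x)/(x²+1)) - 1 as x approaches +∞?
Evaluate the dominant behaviour as x → +∞; each term tends to a finite value or vanishes.
Limit = 13.

Final answer: 13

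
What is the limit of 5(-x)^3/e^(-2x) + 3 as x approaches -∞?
The quotient is an ∞/∞ indeterminate form as x → -∞.
Compare growth rates of the dominant terms (exponentials ≫ polynomials ≫ logarithms), or apply L'Hôpital's rule; the quotient → 0.
Adding the constant: 0 + 3 = 3. Limit = 3.

Final answer: 3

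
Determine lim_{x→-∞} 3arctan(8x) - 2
Evaluate the dominant behaviour as x → -∞; each term tends to a finite value or vanishes.
Limit = -3·π/2 - 2.

Final answer: -3·π/2 - 2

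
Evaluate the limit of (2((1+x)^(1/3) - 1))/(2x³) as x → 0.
Both numerator and denominator → 0 as x → 0; this is a 0/0 indeterminate form.
Expand each to leading order near x = 0: numerator ~ 2·x/3, denominator ~ 2·x^3.
The limit of the ratio is ∞.

Final answer: ∞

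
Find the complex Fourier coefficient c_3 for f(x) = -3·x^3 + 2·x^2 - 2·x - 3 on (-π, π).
Compute the real Fourier coefficients first: a_3 = -8/9, b_3 = -2·π^2.
Then c_3 = (a_3 − i·b_3)/2 = -4/9 + i·π^2.

Final answer: -4/9 + i·π^2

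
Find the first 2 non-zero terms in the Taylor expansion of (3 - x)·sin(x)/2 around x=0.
-x^2/2 + 3·x/2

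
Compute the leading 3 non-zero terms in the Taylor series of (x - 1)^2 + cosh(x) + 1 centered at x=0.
3·x^2/2 - 2·x + 3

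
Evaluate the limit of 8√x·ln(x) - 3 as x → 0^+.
The product is a 0·∞ indeterminate form at x → 0⁺.
Rewrite the product as 8·ln(x) / x^(-1/2) and apply L'Hôpital, or use the standard hierarchy x^(-1/2) ≫ |ln x| as x → 0⁺.
The indeterminate product → 0, so the limit = -3.

Final answer: -3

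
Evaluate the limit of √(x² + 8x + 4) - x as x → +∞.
This is an ∞ − ∞ indeterminate form.
Multiply and divide by the conjugate √(x²+8x + 4) + x; the x² terms cancel, leaving (8x + 4)/(√(x²+8x + 4)+x) → 8/2 = 4.
Limit = 4.

Final answer: 4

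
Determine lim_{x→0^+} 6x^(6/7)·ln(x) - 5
The product is a 0·∞ indeterminate form at x → 0⁺.
Rewrite the product as 6·ln(x) / x^(-6/7) and apply L'Hôpital, or use the standard hierarchy x^(-6/7) ≫ |ln x| as x → 0⁺.
The indeterminate product → 0, so the limit = -5.

Final answer: -5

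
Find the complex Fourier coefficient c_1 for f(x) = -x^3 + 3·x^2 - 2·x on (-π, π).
Compute the real Fourier coefficients first: a_1 = -12, b_1 = 8 - 2·π^2.
Then c_1 = (a_1 − i·b_1)/2 = -6 - 4·i + i·π^2.

Final answer: -6 - 4·i + i·π^2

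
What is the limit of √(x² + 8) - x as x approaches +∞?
This is an ∞ − ∞ indeterminate form.
Multiply and divide by the conjugate √(x²+8) + x; the x² terms cancel, leaving 8/(√(x²+8)+x) → 0.
Limit = 0.

Final answer: 0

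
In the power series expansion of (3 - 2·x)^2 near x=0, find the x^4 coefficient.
Expand to order 4: (3 - 2·x)^2 = 4·x^2 - 12·x + 9 + O(x^5).
The coefficient of x^4 is 0.

Final answer: 0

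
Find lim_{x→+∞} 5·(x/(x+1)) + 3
Evaluate the dominant behaviour as x → +∞; each term tends to a finite value or vanishes.
Limit = 8.

Final answer: 8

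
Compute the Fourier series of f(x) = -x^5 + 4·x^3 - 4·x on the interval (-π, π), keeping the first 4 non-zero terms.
(-296 - 2·π^4 + 48·π^2)·sin(x) + (-9·π^2 + 35/2 + π^4)·sin(2·x) + (-2·π^4/3 - 440/81 + 112·π^2/27)·sin(3·x) + (-21·π^2/8 + 191/64 + π^4/2)·sin(4·x)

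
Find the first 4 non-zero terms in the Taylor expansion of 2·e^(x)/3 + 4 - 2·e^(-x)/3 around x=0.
x^5/90 + 2·x^3/9 + 4·x/3 + 4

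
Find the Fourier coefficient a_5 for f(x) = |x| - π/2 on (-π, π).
a_5 = (1/π) ∫_{-π}^{π} f(x)·cos(5x) dx.
Evaluate the integral (use parity and integration by parts as needed): a_5 = -4/(25·π).

Final answer: -4/(25·π)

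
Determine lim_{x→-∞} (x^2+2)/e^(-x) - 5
The quotient is an ∞/∞ indeterminate form as x → -∞.
Compare growth rates of the dominant terms (exponentials ≫ polynomials ≫ logarithms), or apply L'Hôpital's rule; the quotient → 0.
Adding the constant: 0 - 5 = -5. Limit = -5.

Final answer: -5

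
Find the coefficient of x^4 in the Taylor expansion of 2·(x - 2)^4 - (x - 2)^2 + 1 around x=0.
Expand to order 4: 2·(x - 2)^4 - (x - 2)^2 + 1 = 2·x^4 - 16·x^3 + 47·x^2 - 60·x + 29 + O(x^5).
The coefficient of x^4 is 2.

Final answer: 2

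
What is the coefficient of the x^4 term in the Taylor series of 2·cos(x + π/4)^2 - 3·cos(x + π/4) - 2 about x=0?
Expand to order 4: 2·cos(x + π/4)^2 - 3·cos(x + π/4) - 2 = -√(2)·x^4/16 + x^3·(4/3 - √(2)/4) + 3·√(2)·x^2/4 + x·(-2 + 3·√(2)/2) - 3·√(2)/2 - 1 + O(x^5).
The coefficient of x^4 is -√(2)/16.

Final answer: -√(2)/16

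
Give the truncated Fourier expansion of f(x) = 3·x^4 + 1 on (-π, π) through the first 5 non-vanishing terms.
(144 - 24·π^2)·cos(x) + (-9 + 6·π^2)·cos(2·x) + (16/9 - 8·π^2/3)·cos(3·x) + (-9/16 + 3·π^2/2)·cos(4·x) + 1 + 3·π^4/5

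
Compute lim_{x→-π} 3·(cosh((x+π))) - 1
Direct substitution at x = -π gives 2.

Final answer: 2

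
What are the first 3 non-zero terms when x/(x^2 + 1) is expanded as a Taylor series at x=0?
x^5 - x^3 + x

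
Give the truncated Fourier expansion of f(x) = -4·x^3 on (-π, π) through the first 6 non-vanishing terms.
(48 - 8·π^2)·sin(x) + (-6 + 4·π^2)·sin(2·x) + (16/9 - 8·π^2/3)·sin(3·x) + (-3/4 + 2·π^2)·sin(4·x) + (48/125 - 8·π^2/5)·sin(5·x) + (-2/9 + 4·π^2/3)·sin(6·x)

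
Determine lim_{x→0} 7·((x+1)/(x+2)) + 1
Direct substitution at x = 0 gives 9/2.

Final answer: 9/2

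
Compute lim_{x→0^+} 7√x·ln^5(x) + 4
The product is a 0·∞ indeterminate form at x → 0⁺.
Rewrite the product as 7·ln^5(x) / x^(-1/2) and apply L'Hôpital, or use the standard hierarchy x^(-1/2) ≫ |ln x|^5 as x → 0⁺.
The indeterminate product → 0, so the limit = 4.

Final answer: 4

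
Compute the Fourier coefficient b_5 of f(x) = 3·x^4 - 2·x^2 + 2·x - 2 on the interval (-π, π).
b_5 = (1/π) ∫_{-π}^{π} f(x)·sin(5x) dx.
Evaluate the integral (use parity and integration by parts as needed): b_5 = 4/5.

Final answer: 4/5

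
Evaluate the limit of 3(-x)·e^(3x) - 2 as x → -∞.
The product is a 0·∞ indeterminate form at x → -∞.
Rewrite the product as 3(-x) / e^(-3x) (an ∞/∞ form) and apply L'Hôpital, or use the standard hierarchy e^(3|x|) ≫ |(-x)| as x → -∞.
The indeterminate product → 0, so the limit = -2.

Final answer: -2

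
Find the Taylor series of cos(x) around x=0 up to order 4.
x^4/24 - x^2/2 + 1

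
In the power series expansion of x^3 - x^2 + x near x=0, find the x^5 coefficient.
Expand to order 5: x^3 - x^2 + x = x^3 - x^2 + x + O(x^6).
The coefficient of x^5 is 0.

Final answer: 0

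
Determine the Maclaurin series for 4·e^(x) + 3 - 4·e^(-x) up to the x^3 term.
4·x^3/3 + 8·x + 3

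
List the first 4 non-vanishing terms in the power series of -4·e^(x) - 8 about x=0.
-2·x^3/3 - 2·x^2 - 4·x - 12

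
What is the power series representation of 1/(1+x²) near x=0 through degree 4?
x^4 - x^2 + 1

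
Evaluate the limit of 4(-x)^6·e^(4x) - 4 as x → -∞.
The product is a 0·∞ indeterminate form at x → -∞.
Rewrite the product as 4(-x)^6 / e^(-4x) (an ∞/∞ form) and apply L'Hôpital, or use the standard hierarchy e^(4|x|) ≫ |(-x)^6| as x → -∞.
The indeterminate product → 0, so the limit = -4.

Final answer: -4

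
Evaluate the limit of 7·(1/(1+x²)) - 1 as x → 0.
Direct substitution at x = 0 gives 6.

Final answer: 6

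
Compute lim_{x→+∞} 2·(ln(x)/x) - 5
Evaluate the dominant behaviour as x → +∞; each term tends to a finite value or vanishes.
Limit = -5.

Final answer: -5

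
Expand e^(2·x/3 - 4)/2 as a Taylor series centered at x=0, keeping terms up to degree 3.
2·x^3·e^(-4)/81 + x^2·e^(-4)/9 + x·e^(-4)/3 + e^(-4)/2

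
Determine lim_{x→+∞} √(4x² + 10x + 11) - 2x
As x → +∞: multiply by the conjugate to get (10x+11)/(√(4x²+10x+11)+2x); the denominator ~ 4x, so the limit is 10/4 = 5/2.
Limit = 5/2.

Final answer: 5/2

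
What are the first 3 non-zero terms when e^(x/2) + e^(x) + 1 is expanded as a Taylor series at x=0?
5·x^2/8 + 3·x/2 + 3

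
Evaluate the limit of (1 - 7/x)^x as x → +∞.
As x → +∞: this is the defining limit (1 - 7/x)^x → e^(-7).
Limit = e^(-7).

Final answer: e^(-7)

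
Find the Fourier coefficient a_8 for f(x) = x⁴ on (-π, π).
a_8 = (1/π) ∫_{-π}^{π} f(x)·cos(8x) dx.
Evaluate the integral (use parity and integration by parts as needed): a_8 = -3/256 + π^2/8.

Final answer: -3/256 + π^2/8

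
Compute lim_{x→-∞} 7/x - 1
Evaluate the dominant behaviour as x → -∞; each term tends to a finite value or vanishes.
Limit = -1.

Final answer: -1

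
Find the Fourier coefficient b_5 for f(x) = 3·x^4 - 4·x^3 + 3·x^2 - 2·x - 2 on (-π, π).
b_5 = (1/π) ∫_{-π}^{π} f(x)·sin(5x) dx.
Evaluate the integral (use parity and integration by parts as needed): b_5 = -8·π^2/5 - 52/125.

Final answer: -8·π^2/5 - 52/125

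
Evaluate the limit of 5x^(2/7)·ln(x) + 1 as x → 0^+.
The product is a 0·∞ indeterminate form at x → 0⁺.
Rewrite the product as 5·ln(x) / x^(-2/7) and apply L'Hôpital, or use the standard hierarchy x^(-2/7) ≫ |ln x| as x → 0⁺.
The indeterminate product → 0, so the limit = 1.

Final answer: 1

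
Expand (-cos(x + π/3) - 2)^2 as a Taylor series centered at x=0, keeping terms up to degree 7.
17·√(3)·x^7/2520 + 7·x^6/360 - √(3)·x^5/12 - x^4/12 + 2·√(3)·x^3/3 - x^2/2 - 5·√(3)·x/2 + 25/4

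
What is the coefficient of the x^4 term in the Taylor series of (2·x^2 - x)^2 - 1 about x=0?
Expand to order 4: (2·x^2 - x)^2 - 1 = 4·x^4 - 4·x^3 + x^2 - 1 + O(x^5).
The coefficient of x^4 is 4.

Final answer: 4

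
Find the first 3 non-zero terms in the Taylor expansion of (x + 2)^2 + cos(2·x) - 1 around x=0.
-x^2 + 4·x + 4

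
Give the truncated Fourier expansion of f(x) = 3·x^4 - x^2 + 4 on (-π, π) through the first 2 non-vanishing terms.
(148 - 24·π^2)·cos(x) - π^2/3 + 4 + 3·π^4/5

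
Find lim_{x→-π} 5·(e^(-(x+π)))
Direct substitution at x = -π gives 5.

Final answer: 5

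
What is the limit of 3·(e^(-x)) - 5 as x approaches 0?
Direct substitution at x = 0 gives -2.

Final answer: -2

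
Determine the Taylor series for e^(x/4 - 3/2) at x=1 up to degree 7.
e^(-5/4) + e^(-5/4)·(x - 1)/4 + e^(-5/4)·(x - 1)^2/32 + e^(-5/4)·(x - 1)^3/384 + e^(-5/4)·(x - 1)^4/6144 + e^(-5/4)·(x - 1)^5/122880 + e^(-5/4)·(x - 1)^6/2949120 + e^(-5/4)·(x - 1)^7/82575360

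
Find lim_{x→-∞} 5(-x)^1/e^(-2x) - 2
The quotient is an ∞/∞ indeterminate form as x → -∞.
Compare growth rates of the dominant terms (exponentials ≫ polynomials ≫ logarithms), or apply L'Hôpital's rule; the quotient → 0.
Adding the constant: 0 - 2 = -2. Limit = -2.

Final answer: -2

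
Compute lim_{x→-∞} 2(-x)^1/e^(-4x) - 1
The quotient is an ∞/∞ indeterminate form as x → -∞.
Compare growth rates of the dominant terms (exponentials ≫ polynomials ≫ logarithms), or apply L'Hôpital's rule; the quotient → 0.
Adding the constant: 0 - 1 = -1. Limit = -1.

Final answer: -1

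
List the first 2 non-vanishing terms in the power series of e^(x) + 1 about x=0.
x + 2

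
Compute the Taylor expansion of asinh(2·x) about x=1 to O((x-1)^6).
asinh(2) + 2·√(5)·(x - 1)/5 - 4·√(5)·(x - 1)^2/25 + 28·√(5)·(x - 1)^3/375 - 4·√(5)·(x - 1)^4/125 + 28·√(5)·(x - 1)^5/3125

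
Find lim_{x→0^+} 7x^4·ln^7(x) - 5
The product is a 0·∞ indeterminate form at x → 0⁺.
Rewrite the product as 7·ln^7(x) / x^(-4) and apply L'Hôpital, or use the standard hierarchy x^(-4) ≫ |ln x|^7 as x → 0⁺.
The indeterminate product → 0, so the limit = -5.

Final answer: -5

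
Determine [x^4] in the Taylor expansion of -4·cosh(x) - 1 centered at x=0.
Expand to order 4: -4·cosh(x) - 1 = -x^4/6 - 2·x^2 - 5 + O(x^5).
The coefficient of x^4 is -1/6.

Final answer: -1/6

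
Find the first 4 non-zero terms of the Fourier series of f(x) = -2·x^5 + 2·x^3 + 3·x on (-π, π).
(-498 - 4·π^4 + 84·π^2)·sin(x) + (-12·π^2 + 15 + 2·π^4)·sin(2·x) + (-4·π^4/3 - 70/81 + 116·π^2/27)·sin(3·x) + (-9·π^2/4 - 21/32 + π^4)·sin(4·x)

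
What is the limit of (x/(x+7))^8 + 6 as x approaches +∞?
As x → +∞: x/(x+7) = 1/(1 + 7/x) → 1, and the 8th power of a limit-1 base also → 1; with the additive constant, 1 + 6 = 7.
Limit = 7.

Final answer: 7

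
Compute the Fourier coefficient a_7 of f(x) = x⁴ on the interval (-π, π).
a_7 = (1/π) ∫_{-π}^{π} f(x)·cos(7x) dx.
Evaluate the integral (use parity and integration by parts as needed): a_7 = 48/2401 - 8·π^2/49.

Final answer: 48/2401 - 8·π^2/49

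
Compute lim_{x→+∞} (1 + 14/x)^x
As x → +∞: this is the defining limit (1 + 14/x)^x → e^14.
Limit = e^(14).

Final answer: e^(14)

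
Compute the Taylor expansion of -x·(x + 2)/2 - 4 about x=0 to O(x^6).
-x^2/2 - x - 4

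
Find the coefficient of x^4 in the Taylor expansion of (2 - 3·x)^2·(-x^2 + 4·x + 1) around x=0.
Expand to order 4: (2 - 3·x)^2·(-x^2 + 4·x + 1) = -9·x^4 + 48·x^3 - 43·x^2 + 4·x + 4 + O(x^5).
The coefficient of x^4 is -9.

Final answer: -9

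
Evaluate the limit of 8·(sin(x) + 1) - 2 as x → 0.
Direct substitution at x = 0 gives 6.

Final answer: 6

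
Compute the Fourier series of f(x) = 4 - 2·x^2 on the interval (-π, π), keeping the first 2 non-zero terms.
8·cos(x) - 2·π^2/3 + 4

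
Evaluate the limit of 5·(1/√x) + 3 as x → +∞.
Evaluate the dominant behaviour as x → +∞; each term tends to a finite value or vanishes.
Limit = 3.

Final answer: 3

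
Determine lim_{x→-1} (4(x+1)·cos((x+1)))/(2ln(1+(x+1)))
Both numerator and denominator → 0 as x → -1; this is a 0/0 indeterminate form.
Expand each to leading order near x = -1: numerator ~ 4·(x + 1), denominator ~ 2·(x + 1).
The limit of the ratio is 2.

Final answer: 2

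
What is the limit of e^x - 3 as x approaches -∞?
Evaluate the dominant behaviour as x → -∞; each term tends to a finite value or vanishes.
Limit = -3.

Final answer: -3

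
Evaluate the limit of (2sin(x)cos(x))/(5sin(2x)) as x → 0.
Both numerator and denominator → 0 as x → 0; this is a 0/0 indeterminate form.
Expand each to leading order near x = 0: numerator ~ 2·x, denominator ~ 10·x.
The limit of the ratio is 1/5.

Final answer: 1/5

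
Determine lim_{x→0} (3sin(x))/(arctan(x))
Both numerator and denominator → 0 as x → 0; this is a 0/0 indeterminate form.
Expand each to leading order near x = 0: numerator ~ 3·x, denominator ~ x.
The limit of the ratio is 3.

Final answer: 3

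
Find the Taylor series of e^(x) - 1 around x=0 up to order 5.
x^5/120 + x^4/24 + x^3/6 + x^2/2 + x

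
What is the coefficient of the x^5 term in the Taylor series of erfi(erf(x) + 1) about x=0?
Expand to order 5: erfi(erf(x) + 1) = x^5·(-16·e/π^2 + 2·e/(5·π) + 608·e/(15·π^3)) + x^4·(-16·e/(3·π^(3/2)) + 80·e/(3·π^(5/2))) + x^3·(-4·e/(3·π) + 16·e/π^2) + 8·e·x^2/π^(3/2) + 4·e·x/π + erfi(1) + O(x^6).
The coefficient of x^5 is -16·e/π^2 + 2·e/(5·π) + 608·e/(15·π^3).

Final answer: -16·e/π^2 + 2·e/(5·π) + 608·e/(15·π^3)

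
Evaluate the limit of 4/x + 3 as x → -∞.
Evaluate the dominant behaviour as x → -∞; each term tends to a finite value or vanishes.
Limit = 3.

Final answer: 3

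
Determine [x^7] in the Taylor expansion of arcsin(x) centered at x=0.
Expand to order 7: arcsin(x) = 5·x^7/112 + 3·x^5/40 + x^3/6 + x + O(x^8).
The coefficient of x^7 is 5/112.

Final answer: 5/112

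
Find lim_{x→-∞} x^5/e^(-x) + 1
The quotient is an ∞/∞ indeterminate form as x → -∞.
Compare growth rates of the dominant terms (exponentials ≫ polynomials ≫ logarithms), or apply L'Hôpital's rule; the quotient → 0.
Adding the constant: 0 + 1 = 1. Limit = 1.

Final answer: 1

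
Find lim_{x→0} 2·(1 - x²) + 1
Direct substitution at x = 0 gives 3.

Final answer: 3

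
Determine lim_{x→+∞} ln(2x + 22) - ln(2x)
This is an ∞ − ∞ indeterminate form.
Combine the logarithms: ln(2x+22) − ln(2x) = ln((2x+22)/(2x)) = ln(1 + 22/(2x)) → ln(1) = 0.
Limit = 0.

Final answer: 0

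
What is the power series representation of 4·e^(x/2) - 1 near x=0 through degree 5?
x^5/960 + x^4/96 + x^3/12 + x^2/2 + 2·x + 3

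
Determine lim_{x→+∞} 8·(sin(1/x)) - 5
Evaluate the dominant behaviour as x → +∞; each term tends to a finite value or vanishes.
Limit = -5.

Final answer: -5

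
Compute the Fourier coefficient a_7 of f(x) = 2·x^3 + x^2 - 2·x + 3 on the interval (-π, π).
a_7 = (1/π) ∫_{-π}^{π} f(x)·cos(7x) dx.
Evaluate the integral (use parity and integration by parts as needed): a_7 = -4/49.

Final answer: -4/49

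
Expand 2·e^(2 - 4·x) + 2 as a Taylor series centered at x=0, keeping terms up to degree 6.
512·x^6·e^(2)/45 - 256·x^5·e^(2)/15 + 64·x^4·e^(2)/3 - 64·x^3·e^(2)/3 + 16·x^2·e^(2) - 8·x·e^(2) + 2 + 2·e^(2)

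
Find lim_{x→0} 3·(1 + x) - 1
Direct substitution at x = 0 gives 2.

Final answer: 2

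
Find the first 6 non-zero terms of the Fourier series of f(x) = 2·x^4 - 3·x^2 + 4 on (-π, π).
(108 - 16·π^2)·cos(x) + (-9 + 4·π^2)·cos(2·x) + (68/27 - 16·π^2/9)·cos(3·x) + (-9/8 + π^2)·cos(4·x) + (396/625 - 16·π^2/25)·cos(5·x) - π^2 + 4 + 2·π^4/5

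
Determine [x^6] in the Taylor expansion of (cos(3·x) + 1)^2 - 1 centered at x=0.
Expand to order 6: (cos(3·x) + 1)^2 - 1 = -1377·x^6/40 + 135·x^4/4 - 18·x^2 + 3 + O(x^7).
The coefficient of x^6 is -1377/40.

Final answer: -1377/40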